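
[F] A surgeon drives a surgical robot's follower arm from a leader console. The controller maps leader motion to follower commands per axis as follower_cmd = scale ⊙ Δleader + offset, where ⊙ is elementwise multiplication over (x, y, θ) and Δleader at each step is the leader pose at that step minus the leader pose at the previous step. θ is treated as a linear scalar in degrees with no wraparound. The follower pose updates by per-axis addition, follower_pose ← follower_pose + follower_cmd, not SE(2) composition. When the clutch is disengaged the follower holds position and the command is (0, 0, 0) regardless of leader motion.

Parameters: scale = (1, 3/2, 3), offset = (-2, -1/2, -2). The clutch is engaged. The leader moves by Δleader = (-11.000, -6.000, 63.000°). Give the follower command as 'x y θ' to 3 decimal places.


-13.000 -9.500 187.000

axis x: 1·-11.000 + -2 = -13.000
axis y: 3/2·-6.000 + -1/2 = -9.500
axis θ: 3·63.000 + -2 = 187.000


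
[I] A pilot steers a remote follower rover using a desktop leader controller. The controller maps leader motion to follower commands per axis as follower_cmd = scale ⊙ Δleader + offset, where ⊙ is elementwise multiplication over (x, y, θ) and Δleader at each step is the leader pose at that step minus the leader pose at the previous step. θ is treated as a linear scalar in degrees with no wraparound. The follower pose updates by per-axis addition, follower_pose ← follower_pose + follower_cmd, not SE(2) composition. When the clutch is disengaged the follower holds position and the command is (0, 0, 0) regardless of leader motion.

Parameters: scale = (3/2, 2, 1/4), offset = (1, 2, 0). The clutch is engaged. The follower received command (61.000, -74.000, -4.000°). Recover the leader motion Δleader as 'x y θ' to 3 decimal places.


axis x: (61.000 − 1) / (3/2) = 40.000
axis y: (-74.000 − 2) / (2) = -38.000
axis θ: (-4.000 − 0) / (1/4) = -16.000

40.000 -38.000 -16.000


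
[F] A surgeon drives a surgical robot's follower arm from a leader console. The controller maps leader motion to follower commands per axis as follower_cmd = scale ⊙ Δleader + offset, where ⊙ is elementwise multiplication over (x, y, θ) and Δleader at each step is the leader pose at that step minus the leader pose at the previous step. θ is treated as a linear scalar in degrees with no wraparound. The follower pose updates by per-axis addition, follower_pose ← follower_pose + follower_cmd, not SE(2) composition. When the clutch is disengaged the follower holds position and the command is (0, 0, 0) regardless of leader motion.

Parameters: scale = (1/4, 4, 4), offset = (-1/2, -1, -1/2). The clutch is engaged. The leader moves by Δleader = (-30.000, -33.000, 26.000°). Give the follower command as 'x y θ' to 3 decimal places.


-8.000 -133.000 103.500

axis x: 1/4·-30.000 + -1/2 = -8.000
axis y: 4·-33.000 + -1 = -133.000
axis θ: 4·26.000 + -1/2 = 103.500


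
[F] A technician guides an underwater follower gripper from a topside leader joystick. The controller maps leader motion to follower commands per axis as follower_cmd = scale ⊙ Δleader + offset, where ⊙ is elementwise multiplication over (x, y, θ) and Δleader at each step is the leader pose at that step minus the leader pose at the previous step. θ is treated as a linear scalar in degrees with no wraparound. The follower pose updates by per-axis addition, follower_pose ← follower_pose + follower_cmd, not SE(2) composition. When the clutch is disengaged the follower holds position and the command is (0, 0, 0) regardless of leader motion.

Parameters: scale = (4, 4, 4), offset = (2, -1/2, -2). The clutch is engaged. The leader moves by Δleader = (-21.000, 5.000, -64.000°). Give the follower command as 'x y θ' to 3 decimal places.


axis x: 4·-21.000 + 2 = -82.000
axis y: 4·5.000 + -1/2 = 19.500
axis θ: 4·-64.000 + -2 = -258.000

-82.000 19.500 -258.000


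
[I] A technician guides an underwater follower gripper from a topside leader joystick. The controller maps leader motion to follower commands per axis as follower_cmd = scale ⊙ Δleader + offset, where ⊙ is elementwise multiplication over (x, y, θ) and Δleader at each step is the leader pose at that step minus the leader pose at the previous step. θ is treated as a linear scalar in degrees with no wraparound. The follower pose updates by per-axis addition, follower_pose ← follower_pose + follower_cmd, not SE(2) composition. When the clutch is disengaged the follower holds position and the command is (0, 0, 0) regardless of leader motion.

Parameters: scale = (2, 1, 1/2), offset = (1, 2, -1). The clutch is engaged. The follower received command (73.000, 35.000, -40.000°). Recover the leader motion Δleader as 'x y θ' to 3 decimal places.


36.000 33.000 -78.000

axis x: (73.000 − 1) / (2) = 36.000
axis y: (35.000 − 2) / (1) = 33.000
axis θ: (-40.000 − -1) / (1/2) = -78.000


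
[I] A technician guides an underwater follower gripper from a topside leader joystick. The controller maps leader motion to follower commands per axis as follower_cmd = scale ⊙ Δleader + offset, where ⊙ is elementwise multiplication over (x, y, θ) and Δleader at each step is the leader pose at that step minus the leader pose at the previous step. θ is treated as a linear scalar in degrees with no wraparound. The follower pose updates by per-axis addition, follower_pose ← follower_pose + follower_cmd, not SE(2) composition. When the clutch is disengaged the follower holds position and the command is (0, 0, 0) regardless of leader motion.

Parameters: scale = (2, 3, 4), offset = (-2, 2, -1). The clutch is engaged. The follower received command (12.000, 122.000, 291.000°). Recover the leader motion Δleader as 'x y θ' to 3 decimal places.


axis x: (12.000 − -2) / (2) = 7.000
axis y: (122.000 − 2) / (3) = 40.000
axis θ: (291.000 − -1) / (4) = 73.000

7.000 40.000 73.000


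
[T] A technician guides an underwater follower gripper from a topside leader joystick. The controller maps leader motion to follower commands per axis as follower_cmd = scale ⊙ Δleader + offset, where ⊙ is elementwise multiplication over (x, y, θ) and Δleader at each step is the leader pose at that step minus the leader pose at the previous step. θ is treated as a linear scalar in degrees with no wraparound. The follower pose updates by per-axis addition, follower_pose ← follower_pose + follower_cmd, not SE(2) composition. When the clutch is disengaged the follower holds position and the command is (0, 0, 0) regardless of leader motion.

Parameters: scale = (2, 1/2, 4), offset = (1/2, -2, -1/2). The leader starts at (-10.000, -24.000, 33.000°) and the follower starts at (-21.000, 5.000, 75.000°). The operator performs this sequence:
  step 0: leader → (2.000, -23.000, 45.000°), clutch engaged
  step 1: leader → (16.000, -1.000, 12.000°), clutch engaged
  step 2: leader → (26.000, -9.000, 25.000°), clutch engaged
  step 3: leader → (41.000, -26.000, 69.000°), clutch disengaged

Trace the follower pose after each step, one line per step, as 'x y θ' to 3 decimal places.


3.500 3.500 122.500
32.000 12.500 -10.000
52.500 6.500 41.500
52.500 6.500 41.500

step 0: Δleader=(12.000, 1.000, 12.000°), engaged; cmd=(24.500, -1.500, 47.500°) → follower=(3.500, 3.500, 122.500°)
step 1: Δleader=(14.000, 22.000, -33.000°), engaged; cmd=(28.500, 9.000, -132.500°) → follower=(32.000, 12.500, -10.000°)
step 2: Δleader=(10.000, -8.000, 13.000°), engaged; cmd=(20.500, -6.000, 51.500°) → follower=(52.500, 6.500, 41.500°)
step 3: Δleader=(15.000, -17.000, 44.000°), disengaged; cmd=(0,0,0) → follower holds at (52.500, 6.500, 41.500°)


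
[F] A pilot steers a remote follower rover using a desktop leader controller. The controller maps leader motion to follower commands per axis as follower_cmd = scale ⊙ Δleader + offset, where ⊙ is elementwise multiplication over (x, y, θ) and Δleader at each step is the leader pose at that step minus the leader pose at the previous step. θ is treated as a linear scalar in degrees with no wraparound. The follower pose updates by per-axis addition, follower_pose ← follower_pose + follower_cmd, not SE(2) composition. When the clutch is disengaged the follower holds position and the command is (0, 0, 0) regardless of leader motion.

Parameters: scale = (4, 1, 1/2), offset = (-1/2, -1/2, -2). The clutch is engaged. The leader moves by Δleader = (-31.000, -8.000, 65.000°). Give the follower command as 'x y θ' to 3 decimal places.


-124.500 -8.500 30.500

axis x: 4·-31.000 + -1/2 = -124.500
axis y: 1·-8.000 + -1/2 = -8.500
axis θ: 1/2·65.000 + -2 = 30.500


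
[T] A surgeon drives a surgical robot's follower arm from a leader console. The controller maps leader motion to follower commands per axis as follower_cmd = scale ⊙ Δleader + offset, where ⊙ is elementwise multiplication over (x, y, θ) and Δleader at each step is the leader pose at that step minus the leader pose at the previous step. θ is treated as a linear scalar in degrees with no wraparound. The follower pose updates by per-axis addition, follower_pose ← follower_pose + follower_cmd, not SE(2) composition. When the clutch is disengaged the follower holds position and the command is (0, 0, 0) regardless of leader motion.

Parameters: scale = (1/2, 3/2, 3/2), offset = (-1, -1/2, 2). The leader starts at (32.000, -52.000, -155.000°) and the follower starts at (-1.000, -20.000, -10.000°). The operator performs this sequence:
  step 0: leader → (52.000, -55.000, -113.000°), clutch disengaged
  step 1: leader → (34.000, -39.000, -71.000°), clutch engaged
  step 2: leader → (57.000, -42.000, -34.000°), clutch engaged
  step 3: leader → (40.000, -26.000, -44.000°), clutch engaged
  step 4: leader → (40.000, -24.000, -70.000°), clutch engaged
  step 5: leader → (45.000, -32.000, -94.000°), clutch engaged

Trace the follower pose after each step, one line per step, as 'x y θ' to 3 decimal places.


step 0: Δleader=(20.000, -3.000, 42.000°), disengaged; cmd=(0,0,0) → follower holds at (-1.000, -20.000, -10.000°)
step 1: Δleader=(-18.000, 16.000, 42.000°), engaged; cmd=(-10.000, 23.500, 65.000°) → follower=(-11.000, 3.500, 55.000°)
step 2: Δleader=(23.000, -3.000, 37.000°), engaged; cmd=(10.500, -5.000, 57.500°) → follower=(-0.500, -1.500, 112.500°)
step 3: Δleader=(-17.000, 16.000, -10.000°), engaged; cmd=(-9.500, 23.500, -13.000°) → follower=(-10.000, 22.000, 99.500°)
step 4: Δleader=(0.000, 2.000, -26.000°), engaged; cmd=(-1.000, 2.500, -37.000°) → follower=(-11.000, 24.500, 62.500°)
step 5: Δleader=(5.000, -8.000, -24.000°), engaged; cmd=(1.500, -12.500, -34.000°) → follower=(-9.500, 12.000, 28.500°)

-1.000 -20.000 -10.000
-11.000 3.500 55.000
-0.500 -1.500 112.500
-10.000 22.000 99.500
-11.000 24.500 62.500
-9.500 12.000 28.500


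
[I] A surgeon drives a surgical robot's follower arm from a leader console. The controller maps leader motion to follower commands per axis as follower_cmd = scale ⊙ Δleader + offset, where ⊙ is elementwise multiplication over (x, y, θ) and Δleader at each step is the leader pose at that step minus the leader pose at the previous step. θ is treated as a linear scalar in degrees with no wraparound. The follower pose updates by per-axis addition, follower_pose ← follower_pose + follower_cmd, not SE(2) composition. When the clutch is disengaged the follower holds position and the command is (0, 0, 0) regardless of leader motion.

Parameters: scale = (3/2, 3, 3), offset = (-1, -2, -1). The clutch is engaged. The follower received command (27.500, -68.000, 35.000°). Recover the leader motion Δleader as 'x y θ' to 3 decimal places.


19.000 -22.000 12.000

axis x: (27.500 − -1) / (3/2) = 19.000
axis y: (-68.000 − -2) / (3) = -22.000
axis θ: (35.000 − -1) / (3) = 12.000


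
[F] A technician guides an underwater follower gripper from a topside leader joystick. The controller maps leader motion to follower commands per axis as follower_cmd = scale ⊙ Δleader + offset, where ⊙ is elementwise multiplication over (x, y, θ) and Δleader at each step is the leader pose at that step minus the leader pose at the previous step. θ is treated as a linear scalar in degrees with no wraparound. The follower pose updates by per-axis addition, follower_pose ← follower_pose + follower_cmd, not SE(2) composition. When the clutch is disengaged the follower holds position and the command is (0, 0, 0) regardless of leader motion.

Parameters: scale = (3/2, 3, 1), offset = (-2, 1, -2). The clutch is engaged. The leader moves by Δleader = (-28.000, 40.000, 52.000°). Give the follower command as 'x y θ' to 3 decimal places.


axis x: 3/2·-28.000 + -2 = -44.000
axis y: 3·40.000 + 1 = 121.000
axis θ: 1·52.000 + -2 = 50.000

-44.000 121.000 50.000


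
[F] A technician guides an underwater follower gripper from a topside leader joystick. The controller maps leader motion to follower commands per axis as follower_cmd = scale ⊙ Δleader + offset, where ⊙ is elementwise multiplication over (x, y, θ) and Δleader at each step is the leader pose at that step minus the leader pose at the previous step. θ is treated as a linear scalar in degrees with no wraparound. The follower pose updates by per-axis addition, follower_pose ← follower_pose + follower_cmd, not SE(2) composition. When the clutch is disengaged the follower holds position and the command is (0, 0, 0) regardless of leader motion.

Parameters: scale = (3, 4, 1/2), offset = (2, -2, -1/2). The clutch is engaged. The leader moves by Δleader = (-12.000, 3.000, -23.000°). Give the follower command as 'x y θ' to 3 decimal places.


axis x: 3·-12.000 + 2 = -34.000
axis y: 4·3.000 + -2 = 10.000
axis θ: 1/2·-23.000 + -1/2 = -12.000

-34.000 10.000 -12.000


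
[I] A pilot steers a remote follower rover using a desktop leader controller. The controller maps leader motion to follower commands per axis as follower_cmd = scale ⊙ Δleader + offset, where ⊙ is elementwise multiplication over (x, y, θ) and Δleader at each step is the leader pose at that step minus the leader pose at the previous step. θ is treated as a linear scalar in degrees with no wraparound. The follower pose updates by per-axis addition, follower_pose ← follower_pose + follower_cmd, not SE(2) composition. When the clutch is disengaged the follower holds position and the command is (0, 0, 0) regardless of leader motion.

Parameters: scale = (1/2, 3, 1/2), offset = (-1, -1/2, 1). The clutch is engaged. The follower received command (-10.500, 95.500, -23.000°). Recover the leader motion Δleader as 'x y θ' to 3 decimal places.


axis x: (-10.500 − -1) / (1/2) = -19.000
axis y: (95.500 − -1/2) / (3) = 32.000
axis θ: (-23.000 − 1) / (1/2) = -48.000

-19.000 32.000 -48.000


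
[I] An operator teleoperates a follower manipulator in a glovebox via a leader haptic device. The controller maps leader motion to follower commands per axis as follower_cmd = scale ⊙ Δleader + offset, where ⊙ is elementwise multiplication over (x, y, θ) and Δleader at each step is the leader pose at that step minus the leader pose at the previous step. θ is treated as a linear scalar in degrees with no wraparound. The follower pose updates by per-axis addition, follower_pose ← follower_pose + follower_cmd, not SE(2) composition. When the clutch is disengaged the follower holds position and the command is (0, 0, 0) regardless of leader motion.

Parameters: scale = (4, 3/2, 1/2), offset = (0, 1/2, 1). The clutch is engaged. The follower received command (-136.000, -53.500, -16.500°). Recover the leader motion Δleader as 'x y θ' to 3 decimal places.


axis x: (-136.000 − 0) / (4) = -34.000
axis y: (-53.500 − 1/2) / (3/2) = -36.000
axis θ: (-16.500 − 1) / (1/2) = -35.000

-34.000 -36.000 -35.000


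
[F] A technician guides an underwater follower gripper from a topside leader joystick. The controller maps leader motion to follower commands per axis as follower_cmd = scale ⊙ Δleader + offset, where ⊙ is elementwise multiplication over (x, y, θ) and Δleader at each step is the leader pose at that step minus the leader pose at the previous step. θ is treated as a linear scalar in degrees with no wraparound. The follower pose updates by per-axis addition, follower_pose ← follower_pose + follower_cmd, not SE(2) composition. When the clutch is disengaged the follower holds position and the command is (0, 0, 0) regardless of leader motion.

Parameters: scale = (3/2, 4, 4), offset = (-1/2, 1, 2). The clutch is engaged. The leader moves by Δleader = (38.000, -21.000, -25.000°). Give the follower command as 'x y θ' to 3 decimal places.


axis x: 3/2·38.000 + -1/2 = 56.500
axis y: 4·-21.000 + 1 = -83.000
axis θ: 4·-25.000 + 2 = -98.000

56.500 -83.000 -98.000


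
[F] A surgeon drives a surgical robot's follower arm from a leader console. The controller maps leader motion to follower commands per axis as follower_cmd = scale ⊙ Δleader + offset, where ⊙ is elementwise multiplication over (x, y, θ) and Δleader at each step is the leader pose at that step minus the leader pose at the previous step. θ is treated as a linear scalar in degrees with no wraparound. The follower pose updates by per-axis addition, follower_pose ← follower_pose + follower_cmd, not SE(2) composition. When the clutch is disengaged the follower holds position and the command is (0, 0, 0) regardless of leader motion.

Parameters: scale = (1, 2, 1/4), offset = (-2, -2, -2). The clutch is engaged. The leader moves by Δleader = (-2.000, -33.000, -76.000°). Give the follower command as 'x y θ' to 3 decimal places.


-4.000 -68.000 -21.000

axis x: 1·-2.000 + -2 = -4.000
axis y: 2·-33.000 + -2 = -68.000
axis θ: 1/4·-76.000 + -2 = -21.000


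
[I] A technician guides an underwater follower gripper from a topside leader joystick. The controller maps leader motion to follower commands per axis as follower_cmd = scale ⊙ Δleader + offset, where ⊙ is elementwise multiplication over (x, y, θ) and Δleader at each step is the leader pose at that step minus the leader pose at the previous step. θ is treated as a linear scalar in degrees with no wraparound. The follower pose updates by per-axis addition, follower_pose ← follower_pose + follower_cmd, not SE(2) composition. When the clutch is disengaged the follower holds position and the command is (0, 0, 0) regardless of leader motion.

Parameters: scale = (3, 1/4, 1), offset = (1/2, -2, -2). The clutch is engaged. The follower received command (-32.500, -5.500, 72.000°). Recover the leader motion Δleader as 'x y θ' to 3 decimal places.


axis x: (-32.500 − 1/2) / (3) = -11.000
axis y: (-5.500 − -2) / (1/4) = -14.000
axis θ: (72.000 − -2) / (1) = 74.000

-11.000 -14.000 74.000


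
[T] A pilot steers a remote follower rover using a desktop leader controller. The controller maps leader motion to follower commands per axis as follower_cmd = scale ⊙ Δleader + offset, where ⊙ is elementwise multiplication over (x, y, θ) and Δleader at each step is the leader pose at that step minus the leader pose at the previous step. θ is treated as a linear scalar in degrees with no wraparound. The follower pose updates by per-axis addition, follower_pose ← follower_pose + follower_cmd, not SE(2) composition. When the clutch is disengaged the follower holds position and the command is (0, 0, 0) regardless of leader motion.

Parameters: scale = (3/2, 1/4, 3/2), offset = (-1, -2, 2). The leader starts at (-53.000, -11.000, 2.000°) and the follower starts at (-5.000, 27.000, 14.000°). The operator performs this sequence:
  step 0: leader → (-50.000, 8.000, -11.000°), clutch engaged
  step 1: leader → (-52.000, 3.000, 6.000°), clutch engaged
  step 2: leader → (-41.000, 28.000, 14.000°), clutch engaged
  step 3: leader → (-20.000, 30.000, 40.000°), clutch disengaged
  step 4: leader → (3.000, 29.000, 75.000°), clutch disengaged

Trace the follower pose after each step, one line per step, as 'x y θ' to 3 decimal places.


step 0: Δleader=(3.000, 19.000, -13.000°), engaged; cmd=(3.500, 2.750, -17.500°) → follower=(-1.500, 29.750, -3.500°)
step 1: Δleader=(-2.000, -5.000, 17.000°), engaged; cmd=(-4.000, -3.250, 27.500°) → follower=(-5.500, 26.500, 24.000°)
step 2: Δleader=(11.000, 25.000, 8.000°), engaged; cmd=(15.500, 4.250, 14.000°) → follower=(10.000, 30.750, 38.000°)
step 3: Δleader=(21.000, 2.000, 26.000°), disengaged; cmd=(0,0,0) → follower holds at (10.000, 30.750, 38.000°)
step 4: Δleader=(23.000, -1.000, 35.000°), disengaged; cmd=(0,0,0) → follower holds at (10.000, 30.750, 38.000°)

-1.500 29.750 -3.500
-5.500 26.500 24.000
10.000 30.750 38.000
10.000 30.750 38.000
10.000 30.750 38.000


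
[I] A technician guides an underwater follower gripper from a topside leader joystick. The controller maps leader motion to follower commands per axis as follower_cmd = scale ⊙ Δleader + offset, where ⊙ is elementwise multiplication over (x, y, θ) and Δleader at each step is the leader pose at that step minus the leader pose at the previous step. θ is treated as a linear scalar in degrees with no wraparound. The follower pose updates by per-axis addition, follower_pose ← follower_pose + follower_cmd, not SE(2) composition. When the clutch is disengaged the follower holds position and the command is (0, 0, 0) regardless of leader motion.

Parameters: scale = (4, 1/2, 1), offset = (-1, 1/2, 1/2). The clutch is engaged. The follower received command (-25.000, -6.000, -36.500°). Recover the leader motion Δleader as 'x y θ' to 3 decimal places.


axis x: (-25.000 − -1) / (4) = -6.000
axis y: (-6.000 − 1/2) / (1/2) = -13.000
axis θ: (-36.500 − 1/2) / (1) = -37.000

-6.000 -13.000 -37.000


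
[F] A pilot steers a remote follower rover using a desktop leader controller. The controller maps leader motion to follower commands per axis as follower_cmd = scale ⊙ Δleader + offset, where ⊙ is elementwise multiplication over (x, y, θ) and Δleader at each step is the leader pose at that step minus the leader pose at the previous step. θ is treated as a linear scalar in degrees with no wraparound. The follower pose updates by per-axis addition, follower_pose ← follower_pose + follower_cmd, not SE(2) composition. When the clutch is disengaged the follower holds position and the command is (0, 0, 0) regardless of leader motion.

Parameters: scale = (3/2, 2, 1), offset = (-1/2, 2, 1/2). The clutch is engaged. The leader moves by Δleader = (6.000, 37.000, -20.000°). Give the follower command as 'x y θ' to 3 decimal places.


axis x: 3/2·6.000 + -1/2 = 8.500
axis y: 2·37.000 + 2 = 76.000
axis θ: 1·-20.000 + 1/2 = -19.500

8.500 76.000 -19.500


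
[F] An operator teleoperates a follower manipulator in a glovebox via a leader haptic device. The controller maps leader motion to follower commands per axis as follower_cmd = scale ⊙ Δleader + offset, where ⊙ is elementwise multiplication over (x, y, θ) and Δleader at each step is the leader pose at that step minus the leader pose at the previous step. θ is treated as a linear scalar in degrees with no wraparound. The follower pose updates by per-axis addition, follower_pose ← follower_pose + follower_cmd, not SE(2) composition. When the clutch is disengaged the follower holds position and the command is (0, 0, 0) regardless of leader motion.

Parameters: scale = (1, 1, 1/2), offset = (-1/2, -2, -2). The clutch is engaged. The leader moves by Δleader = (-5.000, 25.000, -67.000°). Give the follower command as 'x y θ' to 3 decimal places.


axis x: 1·-5.000 + -1/2 = -5.500
axis y: 1·25.000 + -2 = 23.000
axis θ: 1/2·-67.000 + -2 = -35.500

-5.500 23.000 -35.500


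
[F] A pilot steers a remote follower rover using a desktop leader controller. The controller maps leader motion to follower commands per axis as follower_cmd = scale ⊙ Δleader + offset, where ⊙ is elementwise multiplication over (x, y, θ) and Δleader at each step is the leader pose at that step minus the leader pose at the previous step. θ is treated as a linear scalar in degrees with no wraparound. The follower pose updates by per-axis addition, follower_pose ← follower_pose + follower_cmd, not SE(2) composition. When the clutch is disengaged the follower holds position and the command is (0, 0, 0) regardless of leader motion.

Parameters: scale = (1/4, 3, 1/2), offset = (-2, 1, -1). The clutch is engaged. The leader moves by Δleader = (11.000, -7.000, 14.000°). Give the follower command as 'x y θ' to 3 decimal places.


axis x: 1/4·11.000 + -2 = 0.750
axis y: 3·-7.000 + 1 = -20.000
axis θ: 1/2·14.000 + -1 = 6.000

0.750 -20.000 6.000


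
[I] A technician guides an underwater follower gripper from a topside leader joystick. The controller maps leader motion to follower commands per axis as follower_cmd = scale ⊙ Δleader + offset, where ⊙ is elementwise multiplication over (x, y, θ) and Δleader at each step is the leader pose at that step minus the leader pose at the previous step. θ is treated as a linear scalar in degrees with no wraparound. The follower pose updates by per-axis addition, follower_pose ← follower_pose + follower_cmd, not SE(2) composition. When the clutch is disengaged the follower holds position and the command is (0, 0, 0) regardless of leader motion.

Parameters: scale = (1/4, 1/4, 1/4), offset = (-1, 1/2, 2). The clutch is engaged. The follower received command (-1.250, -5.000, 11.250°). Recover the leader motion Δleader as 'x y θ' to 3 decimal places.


-1.000 -22.000 37.000

axis x: (-1.250 − -1) / (1/4) = -1.000
axis y: (-5.000 − 1/2) / (1/4) = -22.000
axis θ: (11.250 − 2) / (1/4) = 37.000


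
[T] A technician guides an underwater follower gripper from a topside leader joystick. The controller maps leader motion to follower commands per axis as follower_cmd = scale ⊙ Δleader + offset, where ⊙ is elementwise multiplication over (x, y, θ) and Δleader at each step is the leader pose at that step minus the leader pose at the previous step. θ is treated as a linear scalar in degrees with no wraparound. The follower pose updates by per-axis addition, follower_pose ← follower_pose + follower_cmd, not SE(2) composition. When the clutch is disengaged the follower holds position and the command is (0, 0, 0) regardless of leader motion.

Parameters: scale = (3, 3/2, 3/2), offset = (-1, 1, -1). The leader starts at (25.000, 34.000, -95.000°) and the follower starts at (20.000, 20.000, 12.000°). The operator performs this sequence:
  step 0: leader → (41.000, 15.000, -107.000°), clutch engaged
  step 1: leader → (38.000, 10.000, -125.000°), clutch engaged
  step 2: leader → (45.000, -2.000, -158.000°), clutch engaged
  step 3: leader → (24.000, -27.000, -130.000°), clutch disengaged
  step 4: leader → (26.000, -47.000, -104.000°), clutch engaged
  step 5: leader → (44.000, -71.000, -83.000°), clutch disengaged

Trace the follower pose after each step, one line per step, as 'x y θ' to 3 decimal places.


67.000 -7.500 -7.000
57.000 -14.000 -35.000
77.000 -31.000 -85.500
77.000 -31.000 -85.500
82.000 -60.000 -47.500
82.000 -60.000 -47.500

step 0: Δleader=(16.000, -19.000, -12.000°), engaged; cmd=(47.000, -27.500, -19.000°) → follower=(67.000, -7.500, -7.000°)
step 1: Δleader=(-3.000, -5.000, -18.000°), engaged; cmd=(-10.000, -6.500, -28.000°) → follower=(57.000, -14.000, -35.000°)
step 2: Δleader=(7.000, -12.000, -33.000°), engaged; cmd=(20.000, -17.000, -50.500°) → follower=(77.000, -31.000, -85.500°)
step 3: Δleader=(-21.000, -25.000, 28.000°), disengaged; cmd=(0,0,0) → follower holds at (77.000, -31.000, -85.500°)
step 4: Δleader=(2.000, -20.000, 26.000°), engaged; cmd=(5.000, -29.000, 38.000°) → follower=(82.000, -60.000, -47.500°)
step 5: Δleader=(18.000, -24.000, 21.000°), disengaged; cmd=(0,0,0) → follower holds at (82.000, -60.000, -47.500°)


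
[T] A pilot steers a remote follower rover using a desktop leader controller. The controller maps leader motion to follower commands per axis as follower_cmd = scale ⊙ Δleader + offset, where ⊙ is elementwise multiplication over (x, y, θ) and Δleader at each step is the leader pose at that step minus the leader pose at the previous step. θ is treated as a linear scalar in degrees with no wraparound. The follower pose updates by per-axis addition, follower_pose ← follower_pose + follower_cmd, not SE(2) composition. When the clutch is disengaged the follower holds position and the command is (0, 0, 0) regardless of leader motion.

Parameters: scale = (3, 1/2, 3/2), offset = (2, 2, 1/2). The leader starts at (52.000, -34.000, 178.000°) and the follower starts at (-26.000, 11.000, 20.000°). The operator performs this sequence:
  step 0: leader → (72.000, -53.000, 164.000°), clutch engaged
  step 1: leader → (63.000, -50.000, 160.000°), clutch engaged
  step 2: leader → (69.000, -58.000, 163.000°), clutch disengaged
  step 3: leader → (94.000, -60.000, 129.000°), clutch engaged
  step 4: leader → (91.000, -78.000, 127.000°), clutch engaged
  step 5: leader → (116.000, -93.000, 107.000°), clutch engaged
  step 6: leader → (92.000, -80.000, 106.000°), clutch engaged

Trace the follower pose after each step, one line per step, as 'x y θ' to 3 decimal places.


step 0: Δleader=(20.000, -19.000, -14.000°), engaged; cmd=(62.000, -7.500, -20.500°) → follower=(36.000, 3.500, -0.500°)
step 1: Δleader=(-9.000, 3.000, -4.000°), engaged; cmd=(-25.000, 3.500, -5.500°) → follower=(11.000, 7.000, -6.000°)
step 2: Δleader=(6.000, -8.000, 3.000°), disengaged; cmd=(0,0,0) → follower holds at (11.000, 7.000, -6.000°)
step 3: Δleader=(25.000, -2.000, -34.000°), engaged; cmd=(77.000, 1.000, -50.500°) → follower=(88.000, 8.000, -56.500°)
step 4: Δleader=(-3.000, -18.000, -2.000°), engaged; cmd=(-7.000, -7.000, -2.500°) → follower=(81.000, 1.000, -59.000°)
step 5: Δleader=(25.000, -15.000, -20.000°), engaged; cmd=(77.000, -5.500, -29.500°) → follower=(158.000, -4.500, -88.500°)
step 6: Δleader=(-24.000, 13.000, -1.000°), engaged; cmd=(-70.000, 8.500, -1.000°) → follower=(88.000, 4.000, -89.500°)

36.000 3.500 -0.500
11.000 7.000 -6.000
11.000 7.000 -6.000
88.000 8.000 -56.500
81.000 1.000 -59.000
158.000 -4.500 -88.500
88.000 4.000 -89.500


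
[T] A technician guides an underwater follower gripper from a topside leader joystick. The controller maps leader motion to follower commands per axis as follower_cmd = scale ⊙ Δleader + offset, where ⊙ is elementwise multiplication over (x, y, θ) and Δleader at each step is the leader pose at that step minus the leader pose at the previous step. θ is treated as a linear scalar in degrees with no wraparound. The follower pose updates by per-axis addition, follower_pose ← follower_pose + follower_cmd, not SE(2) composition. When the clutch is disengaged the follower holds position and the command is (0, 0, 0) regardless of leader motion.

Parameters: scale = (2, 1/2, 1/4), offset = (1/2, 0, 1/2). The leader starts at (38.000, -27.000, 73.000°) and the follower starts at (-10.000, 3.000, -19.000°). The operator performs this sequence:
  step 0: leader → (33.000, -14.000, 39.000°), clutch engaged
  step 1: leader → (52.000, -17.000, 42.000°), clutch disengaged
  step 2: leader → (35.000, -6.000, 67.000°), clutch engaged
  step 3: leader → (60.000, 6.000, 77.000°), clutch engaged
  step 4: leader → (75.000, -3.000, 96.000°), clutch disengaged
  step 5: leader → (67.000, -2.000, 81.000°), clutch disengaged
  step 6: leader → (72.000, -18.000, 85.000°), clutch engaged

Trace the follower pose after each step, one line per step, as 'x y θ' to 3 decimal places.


step 0: Δleader=(-5.000, 13.000, -34.000°), engaged; cmd=(-9.500, 6.500, -8.000°) → follower=(-19.500, 9.500, -27.000°)
step 1: Δleader=(19.000, -3.000, 3.000°), disengaged; cmd=(0,0,0) → follower holds at (-19.500, 9.500, -27.000°)
step 2: Δleader=(-17.000, 11.000, 25.000°), engaged; cmd=(-33.500, 5.500, 6.750°) → follower=(-53.000, 15.000, -20.250°)
step 3: Δleader=(25.000, 12.000, 10.000°), engaged; cmd=(50.500, 6.000, 3.000°) → follower=(-2.500, 21.000, -17.250°)
step 4: Δleader=(15.000, -9.000, 19.000°), disengaged; cmd=(0,0,0) → follower holds at (-2.500, 21.000, -17.250°)
step 5: Δleader=(-8.000, 1.000, -15.000°), disengaged; cmd=(0,0,0) → follower holds at (-2.500, 21.000, -17.250°)
step 6: Δleader=(5.000, -16.000, 4.000°), engaged; cmd=(10.500, -8.000, 1.500°) → follower=(8.000, 13.000, -15.750°)

-19.500 9.500 -27.000
-19.500 9.500 -27.000
-53.000 15.000 -20.250
-2.500 21.000 -17.250
-2.500 21.000 -17.250
-2.500 21.000 -17.250
8.000 13.000 -15.750


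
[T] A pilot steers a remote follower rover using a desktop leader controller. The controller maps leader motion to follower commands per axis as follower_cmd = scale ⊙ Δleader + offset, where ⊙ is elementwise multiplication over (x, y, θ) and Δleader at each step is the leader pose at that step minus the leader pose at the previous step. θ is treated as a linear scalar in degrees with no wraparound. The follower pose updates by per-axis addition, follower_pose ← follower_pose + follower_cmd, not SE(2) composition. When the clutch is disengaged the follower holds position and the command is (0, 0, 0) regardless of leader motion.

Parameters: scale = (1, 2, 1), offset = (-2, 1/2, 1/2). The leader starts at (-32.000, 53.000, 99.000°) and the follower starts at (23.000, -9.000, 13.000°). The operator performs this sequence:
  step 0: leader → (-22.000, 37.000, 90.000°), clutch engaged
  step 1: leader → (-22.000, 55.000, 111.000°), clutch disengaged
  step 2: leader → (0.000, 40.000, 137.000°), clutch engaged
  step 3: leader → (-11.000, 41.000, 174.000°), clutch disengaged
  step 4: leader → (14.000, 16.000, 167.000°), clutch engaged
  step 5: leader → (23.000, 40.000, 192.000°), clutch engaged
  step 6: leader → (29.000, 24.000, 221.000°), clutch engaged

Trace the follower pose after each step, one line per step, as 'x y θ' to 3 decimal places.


31.000 -40.500 4.500
31.000 -40.500 4.500
51.000 -70.000 31.000
51.000 -70.000 31.000
74.000 -119.500 24.500
81.000 -71.000 50.000
85.000 -102.500 79.500

step 0: Δleader=(10.000, -16.000, -9.000°), engaged; cmd=(8.000, -31.500, -8.500°) → follower=(31.000, -40.500, 4.500°)
step 1: Δleader=(0.000, 18.000, 21.000°), disengaged; cmd=(0,0,0) → follower holds at (31.000, -40.500, 4.500°)
step 2: Δleader=(22.000, -15.000, 26.000°), engaged; cmd=(20.000, -29.500, 26.500°) → follower=(51.000, -70.000, 31.000°)
step 3: Δleader=(-11.000, 1.000, 37.000°), disengaged; cmd=(0,0,0) → follower holds at (51.000, -70.000, 31.000°)
step 4: Δleader=(25.000, -25.000, -7.000°), engaged; cmd=(23.000, -49.500, -6.500°) → follower=(74.000, -119.500, 24.500°)
step 5: Δleader=(9.000, 24.000, 25.000°), engaged; cmd=(7.000, 48.500, 25.500°) → follower=(81.000, -71.000, 50.000°)
step 6: Δleader=(6.000, -16.000, 29.000°), engaged; cmd=(4.000, -31.500, 29.500°) → follower=(85.000, -102.500, 79.500°)


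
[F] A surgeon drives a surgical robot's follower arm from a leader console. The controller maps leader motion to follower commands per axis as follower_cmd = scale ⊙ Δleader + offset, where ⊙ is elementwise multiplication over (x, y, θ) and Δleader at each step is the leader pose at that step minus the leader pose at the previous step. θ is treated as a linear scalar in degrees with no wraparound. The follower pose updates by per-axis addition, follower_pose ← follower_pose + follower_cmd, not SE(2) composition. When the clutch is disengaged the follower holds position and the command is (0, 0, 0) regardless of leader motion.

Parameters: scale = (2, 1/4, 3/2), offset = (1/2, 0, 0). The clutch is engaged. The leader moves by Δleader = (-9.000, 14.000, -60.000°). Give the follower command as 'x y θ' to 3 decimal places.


axis x: 2·-9.000 + 1/2 = -17.500
axis y: 1/4·14.000 + 0 = 3.500
axis θ: 3/2·-60.000 + 0 = -90.000

-17.500 3.500 -90.000


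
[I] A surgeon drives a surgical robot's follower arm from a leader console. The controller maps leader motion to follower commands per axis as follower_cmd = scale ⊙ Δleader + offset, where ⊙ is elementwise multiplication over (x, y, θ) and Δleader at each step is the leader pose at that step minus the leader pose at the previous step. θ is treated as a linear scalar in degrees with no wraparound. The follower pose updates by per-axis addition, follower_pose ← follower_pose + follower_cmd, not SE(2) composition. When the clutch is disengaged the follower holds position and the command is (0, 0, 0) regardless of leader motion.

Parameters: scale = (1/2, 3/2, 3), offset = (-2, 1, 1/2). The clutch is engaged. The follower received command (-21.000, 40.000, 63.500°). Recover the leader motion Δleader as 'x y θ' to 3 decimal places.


-38.000 26.000 21.000

axis x: (-21.000 − -2) / (1/2) = -38.000
axis y: (40.000 − 1) / (3/2) = 26.000
axis θ: (63.500 − 1/2) / (3) = 21.000


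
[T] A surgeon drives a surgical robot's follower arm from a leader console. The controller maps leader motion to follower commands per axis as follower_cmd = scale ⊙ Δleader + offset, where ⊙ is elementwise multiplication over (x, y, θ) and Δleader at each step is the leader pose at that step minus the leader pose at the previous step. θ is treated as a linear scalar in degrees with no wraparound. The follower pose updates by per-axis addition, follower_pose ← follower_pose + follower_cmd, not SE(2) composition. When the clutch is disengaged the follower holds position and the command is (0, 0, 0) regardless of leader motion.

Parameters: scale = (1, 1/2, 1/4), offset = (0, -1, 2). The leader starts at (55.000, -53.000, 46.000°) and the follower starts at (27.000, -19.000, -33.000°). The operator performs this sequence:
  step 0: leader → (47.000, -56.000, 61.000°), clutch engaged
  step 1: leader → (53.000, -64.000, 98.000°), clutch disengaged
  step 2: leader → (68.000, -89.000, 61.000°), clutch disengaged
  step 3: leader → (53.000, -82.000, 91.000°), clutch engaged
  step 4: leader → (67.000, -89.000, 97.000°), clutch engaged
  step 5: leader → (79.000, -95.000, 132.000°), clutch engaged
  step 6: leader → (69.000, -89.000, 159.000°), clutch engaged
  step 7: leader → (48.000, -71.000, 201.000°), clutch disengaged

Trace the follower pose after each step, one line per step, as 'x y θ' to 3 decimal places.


step 0: Δleader=(-8.000, -3.000, 15.000°), engaged; cmd=(-8.000, -2.500, 5.750°) → follower=(19.000, -21.500, -27.250°)
step 1: Δleader=(6.000, -8.000, 37.000°), disengaged; cmd=(0,0,0) → follower holds at (19.000, -21.500, -27.250°)
step 2: Δleader=(15.000, -25.000, -37.000°), disengaged; cmd=(0,0,0) → follower holds at (19.000, -21.500, -27.250°)
step 3: Δleader=(-15.000, 7.000, 30.000°), engaged; cmd=(-15.000, 2.500, 9.500°) → follower=(4.000, -19.000, -17.750°)
step 4: Δleader=(14.000, -7.000, 6.000°), engaged; cmd=(14.000, -4.500, 3.500°) → follower=(18.000, -23.500, -14.250°)
step 5: Δleader=(12.000, -6.000, 35.000°), engaged; cmd=(12.000, -4.000, 10.750°) → follower=(30.000, -27.500, -3.500°)
step 6: Δleader=(-10.000, 6.000, 27.000°), engaged; cmd=(-10.000, 2.000, 8.750°) → follower=(20.000, -25.500, 5.250°)
step 7: Δleader=(-21.000, 18.000, 42.000°), disengaged; cmd=(0,0,0) → follower holds at (20.000, -25.500, 5.250°)

19.000 -21.500 -27.250
19.000 -21.500 -27.250
19.000 -21.500 -27.250
4.000 -19.000 -17.750
18.000 -23.500 -14.250
30.000 -27.500 -3.500
20.000 -25.500 5.250
20.000 -25.500 5.250


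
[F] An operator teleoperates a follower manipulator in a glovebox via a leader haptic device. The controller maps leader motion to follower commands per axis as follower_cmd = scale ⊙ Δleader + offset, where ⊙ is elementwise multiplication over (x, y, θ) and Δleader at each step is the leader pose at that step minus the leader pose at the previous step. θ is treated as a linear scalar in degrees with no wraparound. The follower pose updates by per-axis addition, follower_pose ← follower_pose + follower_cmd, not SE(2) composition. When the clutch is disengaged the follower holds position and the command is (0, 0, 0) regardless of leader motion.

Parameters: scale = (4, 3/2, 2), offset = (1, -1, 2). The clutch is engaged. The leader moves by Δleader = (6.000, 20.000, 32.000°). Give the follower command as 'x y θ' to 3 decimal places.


axis x: 4·6.000 + 1 = 25.000
axis y: 3/2·20.000 + -1 = 29.000
axis θ: 2·32.000 + 2 = 66.000

25.000 29.000 66.000
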